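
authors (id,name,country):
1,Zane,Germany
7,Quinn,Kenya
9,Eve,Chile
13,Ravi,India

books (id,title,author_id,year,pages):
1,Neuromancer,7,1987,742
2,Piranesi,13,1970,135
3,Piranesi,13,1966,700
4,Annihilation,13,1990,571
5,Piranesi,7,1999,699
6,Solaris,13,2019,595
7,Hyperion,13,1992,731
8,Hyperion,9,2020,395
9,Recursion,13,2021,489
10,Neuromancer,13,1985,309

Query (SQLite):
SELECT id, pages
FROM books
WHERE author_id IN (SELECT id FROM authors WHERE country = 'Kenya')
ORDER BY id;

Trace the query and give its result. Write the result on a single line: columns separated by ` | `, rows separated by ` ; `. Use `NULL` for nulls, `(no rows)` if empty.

1 | 742 ; 5 | 699

Inner query: authors.id where country = 'Kenya'.
Outer: keep books rows whose author_id is in that set.
Inner query → {7}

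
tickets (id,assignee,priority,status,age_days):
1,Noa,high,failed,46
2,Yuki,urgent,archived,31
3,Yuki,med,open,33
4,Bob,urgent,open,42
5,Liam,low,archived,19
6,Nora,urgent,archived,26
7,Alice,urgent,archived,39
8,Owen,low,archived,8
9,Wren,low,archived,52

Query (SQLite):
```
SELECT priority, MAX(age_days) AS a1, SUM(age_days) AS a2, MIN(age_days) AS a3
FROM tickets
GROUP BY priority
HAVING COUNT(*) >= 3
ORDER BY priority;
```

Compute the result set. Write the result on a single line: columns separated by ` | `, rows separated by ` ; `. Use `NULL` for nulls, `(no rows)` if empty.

Group tickets by priority.
Per group compute: MAX(age_days), SUM(age_days), MIN(age_days).
HAVING: drop groups with fewer than 3 rows.
  high: ids {1} → MAX(age_days)=46, SUM(age_days)=46, MIN(age_days)=46
  low: ids {5, 8, 9} → MAX(age_days)=52, SUM(age_days)=79, MIN(age_days)=8
  med: ids {3} → MAX(age_days)=33, SUM(age_days)=33, MIN(age_days)=33
  urgent: ids {2, 4, 6, 7} → MAX(age_days)=42, SUM(age_days)=138, MIN(age_days)=26

low | 52 | 79 | 8 ; urgent | 42 | 138 | 26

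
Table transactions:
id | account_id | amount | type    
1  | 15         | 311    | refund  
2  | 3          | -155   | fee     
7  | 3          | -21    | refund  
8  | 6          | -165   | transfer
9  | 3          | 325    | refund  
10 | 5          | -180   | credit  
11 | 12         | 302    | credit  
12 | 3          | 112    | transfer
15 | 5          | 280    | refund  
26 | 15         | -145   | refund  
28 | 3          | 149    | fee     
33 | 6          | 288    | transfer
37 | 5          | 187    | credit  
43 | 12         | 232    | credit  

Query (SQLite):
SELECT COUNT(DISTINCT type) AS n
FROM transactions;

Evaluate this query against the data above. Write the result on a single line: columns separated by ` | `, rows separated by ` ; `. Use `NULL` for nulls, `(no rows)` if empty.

4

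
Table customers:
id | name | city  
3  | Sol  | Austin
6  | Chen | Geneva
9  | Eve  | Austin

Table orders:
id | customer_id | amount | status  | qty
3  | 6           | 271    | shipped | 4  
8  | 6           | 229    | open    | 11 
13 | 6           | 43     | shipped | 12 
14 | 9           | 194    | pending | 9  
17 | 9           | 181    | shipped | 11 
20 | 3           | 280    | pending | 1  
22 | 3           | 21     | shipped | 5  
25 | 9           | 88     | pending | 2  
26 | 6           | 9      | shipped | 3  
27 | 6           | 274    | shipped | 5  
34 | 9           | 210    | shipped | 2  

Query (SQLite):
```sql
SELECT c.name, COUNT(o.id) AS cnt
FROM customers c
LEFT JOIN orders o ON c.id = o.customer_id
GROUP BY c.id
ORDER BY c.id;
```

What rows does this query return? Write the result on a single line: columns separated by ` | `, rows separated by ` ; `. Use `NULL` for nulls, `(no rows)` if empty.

LEFT JOIN keeps every customers row; unmatched ones get NULL for orders columns.
Group by customers.id and compute COUNT(o.id). COUNT(col) of an all-NULL group is 0.
  3: ids {20, 22} → COUNT(o.id)=2
  6: ids {3, 8, 13, 26, 27} → COUNT(o.id)=5
  9: ids {14, 17, 25, 34} → COUNT(o.id)=4

Sol | 2 ; Chen | 5 ; Eve | 4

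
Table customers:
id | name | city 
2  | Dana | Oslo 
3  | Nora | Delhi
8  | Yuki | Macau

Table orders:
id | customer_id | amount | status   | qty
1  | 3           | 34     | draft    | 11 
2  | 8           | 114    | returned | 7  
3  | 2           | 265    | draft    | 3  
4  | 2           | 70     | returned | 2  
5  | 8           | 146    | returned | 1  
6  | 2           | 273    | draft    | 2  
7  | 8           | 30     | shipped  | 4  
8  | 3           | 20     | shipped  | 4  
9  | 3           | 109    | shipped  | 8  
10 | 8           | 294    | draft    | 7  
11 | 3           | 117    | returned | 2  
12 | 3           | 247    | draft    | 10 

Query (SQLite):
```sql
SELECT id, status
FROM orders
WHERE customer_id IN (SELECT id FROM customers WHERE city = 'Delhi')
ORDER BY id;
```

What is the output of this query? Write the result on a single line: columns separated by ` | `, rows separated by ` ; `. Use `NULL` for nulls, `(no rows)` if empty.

1 | draft ; 8 | shipped ; 9 | shipped ; 11 | returned ; 12 | draft

Inner query: customers.id where city = 'Delhi'.
Outer: keep orders rows whose customer_id is in that set.
Inner query → {3}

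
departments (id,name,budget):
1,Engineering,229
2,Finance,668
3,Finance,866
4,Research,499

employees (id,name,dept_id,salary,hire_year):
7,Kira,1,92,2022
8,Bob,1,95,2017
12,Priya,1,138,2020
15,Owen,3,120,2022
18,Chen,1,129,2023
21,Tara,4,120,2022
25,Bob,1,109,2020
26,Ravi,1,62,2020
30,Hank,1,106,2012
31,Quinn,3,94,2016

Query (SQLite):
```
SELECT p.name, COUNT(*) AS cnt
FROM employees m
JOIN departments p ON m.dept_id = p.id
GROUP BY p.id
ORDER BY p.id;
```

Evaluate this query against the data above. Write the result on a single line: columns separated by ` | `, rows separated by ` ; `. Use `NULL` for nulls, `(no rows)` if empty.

Join each employees row to its departments via dept_id.
Group joined rows by departments.id; compute COUNT(*) per group.
  1: ids {7, 8, 12, 18, 25, 26, 30} → COUNT(*)=7
  3: ids {15, 31} → COUNT(*)=2
  4: ids {21} → COUNT(*)=1

Engineering | 7 ; Finance | 2 ; Research | 1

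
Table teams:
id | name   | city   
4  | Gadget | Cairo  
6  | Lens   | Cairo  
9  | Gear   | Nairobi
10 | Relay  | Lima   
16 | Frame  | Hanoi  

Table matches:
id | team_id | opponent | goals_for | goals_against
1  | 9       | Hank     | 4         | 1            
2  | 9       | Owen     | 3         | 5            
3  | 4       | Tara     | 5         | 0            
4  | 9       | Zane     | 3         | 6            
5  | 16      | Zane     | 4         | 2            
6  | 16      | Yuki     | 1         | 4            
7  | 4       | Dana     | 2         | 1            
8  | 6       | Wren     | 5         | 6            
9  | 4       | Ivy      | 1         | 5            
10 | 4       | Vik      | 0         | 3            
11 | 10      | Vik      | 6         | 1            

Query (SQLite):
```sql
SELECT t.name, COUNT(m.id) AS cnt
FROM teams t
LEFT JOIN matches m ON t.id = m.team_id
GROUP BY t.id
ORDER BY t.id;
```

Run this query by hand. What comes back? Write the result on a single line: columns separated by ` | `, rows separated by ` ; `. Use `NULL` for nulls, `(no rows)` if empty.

Gadget | 4 ; Lens | 1 ; Gear | 3 ; Relay | 1 ; Frame | 2

LEFT JOIN keeps every teams row; unmatched ones get NULL for matches columns.
Group by teams.id and compute COUNT(m.id). COUNT(col) of an all-NULL group is 0.
  4: ids {3, 7, 9, 10} → COUNT(m.id)=4
  6: ids {8} → COUNT(m.id)=1
  9: ids {1, 2, 4} → COUNT(m.id)=3
  10: ids {11} → COUNT(m.id)=1
  16: ids {5, 6} → COUNT(m.id)=2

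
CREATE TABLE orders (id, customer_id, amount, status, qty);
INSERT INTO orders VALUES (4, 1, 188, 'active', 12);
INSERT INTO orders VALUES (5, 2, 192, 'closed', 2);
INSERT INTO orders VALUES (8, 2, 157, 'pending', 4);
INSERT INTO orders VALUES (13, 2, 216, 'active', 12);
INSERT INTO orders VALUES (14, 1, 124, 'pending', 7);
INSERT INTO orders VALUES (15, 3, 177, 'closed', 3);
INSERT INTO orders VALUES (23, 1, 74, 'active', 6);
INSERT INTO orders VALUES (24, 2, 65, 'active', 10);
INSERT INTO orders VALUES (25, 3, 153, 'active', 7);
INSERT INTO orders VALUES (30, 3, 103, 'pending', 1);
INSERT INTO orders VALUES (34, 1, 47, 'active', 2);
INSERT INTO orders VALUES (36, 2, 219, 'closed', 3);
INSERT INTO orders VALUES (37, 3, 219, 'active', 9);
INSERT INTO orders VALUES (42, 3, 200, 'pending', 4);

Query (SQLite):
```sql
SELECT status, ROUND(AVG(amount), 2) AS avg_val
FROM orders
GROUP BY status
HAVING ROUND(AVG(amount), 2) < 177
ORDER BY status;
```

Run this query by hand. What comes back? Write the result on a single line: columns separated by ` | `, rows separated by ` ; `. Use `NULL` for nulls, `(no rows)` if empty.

Partition orders by status; compute ROUND(AVG(amount), 2) within each group.
HAVING: keep groups where ROUND(AVG(amount), 2) < 177.
  active: ids {4, 13, 23, 24, 25, 34, 37} → ROUND(AVG(amount), 2)=137.43
  closed: ids {5, 15, 36} → ROUND(AVG(amount), 2)=196
  pending: ids {8, 14, 30, 42} → ROUND(AVG(amount), 2)=146

active | 137.43 ; pending | 146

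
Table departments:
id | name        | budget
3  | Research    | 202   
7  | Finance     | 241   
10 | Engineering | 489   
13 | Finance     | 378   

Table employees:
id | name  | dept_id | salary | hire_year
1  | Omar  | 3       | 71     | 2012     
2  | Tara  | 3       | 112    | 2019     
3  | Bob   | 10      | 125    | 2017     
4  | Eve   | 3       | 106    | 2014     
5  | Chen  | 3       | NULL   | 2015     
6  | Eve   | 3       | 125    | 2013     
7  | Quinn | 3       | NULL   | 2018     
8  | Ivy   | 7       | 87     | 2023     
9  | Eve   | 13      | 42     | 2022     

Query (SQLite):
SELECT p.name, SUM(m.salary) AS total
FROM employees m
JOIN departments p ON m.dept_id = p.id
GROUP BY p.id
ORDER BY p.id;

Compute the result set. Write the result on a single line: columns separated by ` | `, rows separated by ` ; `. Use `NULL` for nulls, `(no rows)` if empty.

Join each employees row to its departments via dept_id.
Group joined rows by departments.id; compute SUM(m.salary) per group.
  3: ids {1, 2, 4, 5, 6, 7} → SUM(m.salary)=414
  7: ids {8} → SUM(m.salary)=87
  10: ids {3} → SUM(m.salary)=125
  13: ids {9} → SUM(m.salary)=42

Research | 414 ; Finance | 87 ; Engineering | 125 ; Finance | 42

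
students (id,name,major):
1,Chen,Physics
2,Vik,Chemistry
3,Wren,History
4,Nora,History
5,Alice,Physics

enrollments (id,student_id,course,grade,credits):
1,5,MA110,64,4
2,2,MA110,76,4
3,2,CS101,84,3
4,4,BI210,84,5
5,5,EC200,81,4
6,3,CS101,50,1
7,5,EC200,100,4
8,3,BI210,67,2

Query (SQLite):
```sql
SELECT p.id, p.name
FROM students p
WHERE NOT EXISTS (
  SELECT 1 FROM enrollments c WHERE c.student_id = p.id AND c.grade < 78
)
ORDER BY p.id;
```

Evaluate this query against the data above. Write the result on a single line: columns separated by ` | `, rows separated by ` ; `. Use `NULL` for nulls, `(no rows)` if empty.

1 | Chen ; 4 | Nora

For each students row, check whether any enrollments with matching student_id has grade < 78.
Keep rows where that is false.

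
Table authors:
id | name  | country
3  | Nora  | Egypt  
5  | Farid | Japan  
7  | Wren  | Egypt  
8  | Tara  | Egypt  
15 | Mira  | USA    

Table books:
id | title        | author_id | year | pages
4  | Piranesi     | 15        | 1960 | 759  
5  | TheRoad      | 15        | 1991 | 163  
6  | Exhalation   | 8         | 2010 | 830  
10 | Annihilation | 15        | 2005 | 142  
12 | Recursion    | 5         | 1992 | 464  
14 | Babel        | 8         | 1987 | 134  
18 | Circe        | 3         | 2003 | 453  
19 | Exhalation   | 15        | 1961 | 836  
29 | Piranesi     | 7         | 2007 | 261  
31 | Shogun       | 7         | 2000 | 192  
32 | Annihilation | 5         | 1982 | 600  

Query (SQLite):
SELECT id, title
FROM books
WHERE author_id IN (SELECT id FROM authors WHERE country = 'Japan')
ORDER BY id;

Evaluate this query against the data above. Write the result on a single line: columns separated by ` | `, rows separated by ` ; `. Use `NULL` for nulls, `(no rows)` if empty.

12 | Recursion ; 32 | Annihilation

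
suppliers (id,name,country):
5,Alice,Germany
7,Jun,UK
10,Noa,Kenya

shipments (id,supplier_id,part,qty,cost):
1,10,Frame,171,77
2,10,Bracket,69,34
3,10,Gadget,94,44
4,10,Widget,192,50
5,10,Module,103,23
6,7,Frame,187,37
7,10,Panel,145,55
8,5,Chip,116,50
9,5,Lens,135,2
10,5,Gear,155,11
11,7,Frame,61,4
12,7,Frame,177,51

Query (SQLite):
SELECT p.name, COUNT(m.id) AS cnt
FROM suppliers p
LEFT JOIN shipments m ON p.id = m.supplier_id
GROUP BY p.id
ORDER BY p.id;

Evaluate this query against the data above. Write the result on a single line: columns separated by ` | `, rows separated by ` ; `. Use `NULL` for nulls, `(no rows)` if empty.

Alice | 3 ; Jun | 3 ; Noa | 6

LEFT JOIN keeps every suppliers row; unmatched ones get NULL for shipments columns.
Group by suppliers.id and compute COUNT(m.id). COUNT(col) of an all-NULL group is 0.
  5: ids {8, 9, 10} → COUNT(m.id)=3
  7: ids {6, 11, 12} → COUNT(m.id)=3
  10: ids {1, 2, 3, 4, 5, 7} → COUNT(m.id)=6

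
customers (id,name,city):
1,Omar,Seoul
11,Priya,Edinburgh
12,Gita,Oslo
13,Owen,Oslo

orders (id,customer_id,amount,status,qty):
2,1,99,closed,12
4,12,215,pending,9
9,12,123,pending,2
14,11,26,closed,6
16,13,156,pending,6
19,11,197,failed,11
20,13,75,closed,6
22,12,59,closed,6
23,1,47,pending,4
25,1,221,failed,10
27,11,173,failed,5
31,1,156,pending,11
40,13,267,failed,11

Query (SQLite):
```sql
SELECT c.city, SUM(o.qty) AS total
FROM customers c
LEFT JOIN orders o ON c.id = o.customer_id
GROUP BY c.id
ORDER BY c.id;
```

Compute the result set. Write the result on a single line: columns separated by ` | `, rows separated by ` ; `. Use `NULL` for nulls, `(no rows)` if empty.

LEFT JOIN keeps every customers row; unmatched ones get NULL for orders columns.
Group by customers.id and compute SUM(o.qty). SUM over an all-NULL group is NULL.
  1: ids {2, 23, 25, 31} → SUM(o.qty)=37
  11: ids {14, 19, 27} → SUM(o.qty)=22
  12: ids {4, 9, 22} → SUM(o.qty)=17
  13: ids {16, 20, 40} → SUM(o.qty)=23

Seoul | 37 ; Edinburgh | 22 ; Oslo | 17 ; Oslo | 23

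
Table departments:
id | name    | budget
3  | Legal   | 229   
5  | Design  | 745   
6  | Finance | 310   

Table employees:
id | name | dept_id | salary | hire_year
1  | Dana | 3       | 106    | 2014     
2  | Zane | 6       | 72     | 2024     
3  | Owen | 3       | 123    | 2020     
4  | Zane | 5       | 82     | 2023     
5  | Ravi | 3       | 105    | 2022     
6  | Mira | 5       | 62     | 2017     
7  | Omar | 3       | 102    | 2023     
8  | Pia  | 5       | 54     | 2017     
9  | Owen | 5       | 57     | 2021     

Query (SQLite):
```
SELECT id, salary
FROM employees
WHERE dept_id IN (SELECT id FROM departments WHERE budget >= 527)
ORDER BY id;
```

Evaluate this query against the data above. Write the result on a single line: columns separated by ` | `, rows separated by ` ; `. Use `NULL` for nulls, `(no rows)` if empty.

4 | 82 ; 6 | 62 ; 8 | 54 ; 9 | 57

Inner query: departments.id where budget >= 527.
Outer: keep employees rows whose dept_id is in that set.
Inner query → {5}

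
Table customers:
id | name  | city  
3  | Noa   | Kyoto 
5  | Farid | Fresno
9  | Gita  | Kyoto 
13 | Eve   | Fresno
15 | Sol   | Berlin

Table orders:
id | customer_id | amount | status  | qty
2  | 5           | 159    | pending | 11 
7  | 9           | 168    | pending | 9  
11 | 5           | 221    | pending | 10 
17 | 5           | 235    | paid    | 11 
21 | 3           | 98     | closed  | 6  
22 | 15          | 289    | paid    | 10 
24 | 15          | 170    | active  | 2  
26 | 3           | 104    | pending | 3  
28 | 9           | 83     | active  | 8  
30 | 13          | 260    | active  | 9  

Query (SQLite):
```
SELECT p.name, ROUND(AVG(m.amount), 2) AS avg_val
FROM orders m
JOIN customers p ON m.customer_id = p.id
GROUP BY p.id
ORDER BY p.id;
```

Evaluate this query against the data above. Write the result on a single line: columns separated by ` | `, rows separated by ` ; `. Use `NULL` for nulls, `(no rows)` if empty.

Join each orders row to its customers via customer_id.
Group joined rows by customers.id; compute ROUND(AVG(m.amount), 2) per group.
  3: ids {21, 26} → ROUND(AVG(m.amount), 2)=101
  5: ids {2, 11, 17} → ROUND(AVG(m.amount), 2)=205
  9: ids {7, 28} → ROUND(AVG(m.amount), 2)=125.5
  13: ids {30} → ROUND(AVG(m.amount), 2)=260
  15: ids {22, 24} → ROUND(AVG(m.amount), 2)=229.5

Noa | 101 ; Farid | 205 ; Gita | 125.5 ; Eve | 260 ; Sol | 229.5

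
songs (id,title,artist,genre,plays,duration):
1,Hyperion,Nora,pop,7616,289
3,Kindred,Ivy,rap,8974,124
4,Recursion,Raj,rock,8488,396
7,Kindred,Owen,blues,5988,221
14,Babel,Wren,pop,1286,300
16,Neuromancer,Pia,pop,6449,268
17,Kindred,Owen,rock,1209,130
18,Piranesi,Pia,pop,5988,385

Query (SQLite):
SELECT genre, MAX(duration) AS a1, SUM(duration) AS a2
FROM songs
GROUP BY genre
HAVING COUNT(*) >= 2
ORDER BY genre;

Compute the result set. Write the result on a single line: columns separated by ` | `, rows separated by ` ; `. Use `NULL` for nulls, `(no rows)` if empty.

Group songs by genre.
Per group compute: MAX(duration), SUM(duration).
HAVING: drop groups with fewer than 2 rows.
  blues: ids {7} → MAX(duration)=221, SUM(duration)=221
  pop: ids {1, 14, 16, 18} → MAX(duration)=385, SUM(duration)=1242
  rap: ids {3} → MAX(duration)=124, SUM(duration)=124
  rock: ids {4, 17} → MAX(duration)=396, SUM(duration)=526

pop | 385 | 1242 ; rock | 396 | 526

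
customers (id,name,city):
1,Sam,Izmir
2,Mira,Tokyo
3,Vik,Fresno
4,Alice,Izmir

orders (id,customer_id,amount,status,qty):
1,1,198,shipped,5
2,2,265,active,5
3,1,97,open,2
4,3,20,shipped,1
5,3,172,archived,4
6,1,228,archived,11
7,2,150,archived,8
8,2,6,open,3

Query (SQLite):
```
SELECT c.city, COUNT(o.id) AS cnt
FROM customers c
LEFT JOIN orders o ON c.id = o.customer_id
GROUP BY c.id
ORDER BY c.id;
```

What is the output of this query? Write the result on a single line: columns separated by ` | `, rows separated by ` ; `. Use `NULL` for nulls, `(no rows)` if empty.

LEFT JOIN keeps every customers row; unmatched ones get NULL for orders columns.
Group by customers.id and compute COUNT(o.id). COUNT(col) of an all-NULL group is 0.
  1: ids {1, 3, 6} → COUNT(o.id)=3
  2: ids {2, 7, 8} → COUNT(o.id)=3
  3: ids {4, 5} → COUNT(o.id)=2
  4: ids {—} → COUNT(o.id)=0

Izmir | 3 ; Tokyo | 3 ; Fresno | 2 ; Izmir | 0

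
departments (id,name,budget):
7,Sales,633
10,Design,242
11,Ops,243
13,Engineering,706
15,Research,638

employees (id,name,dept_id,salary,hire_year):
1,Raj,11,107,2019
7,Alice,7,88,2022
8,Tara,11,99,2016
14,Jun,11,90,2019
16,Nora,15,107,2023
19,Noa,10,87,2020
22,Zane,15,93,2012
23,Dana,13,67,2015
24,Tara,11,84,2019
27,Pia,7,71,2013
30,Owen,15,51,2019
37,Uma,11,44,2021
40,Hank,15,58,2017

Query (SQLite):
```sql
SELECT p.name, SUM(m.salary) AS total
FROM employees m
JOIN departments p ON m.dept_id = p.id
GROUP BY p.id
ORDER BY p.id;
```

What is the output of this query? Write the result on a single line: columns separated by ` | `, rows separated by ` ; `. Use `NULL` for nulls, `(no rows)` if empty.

Sales | 159 ; Design | 87 ; Ops | 424 ; Engineering | 67 ; Research | 309

Join each employees row to its departments via dept_id.
Group joined rows by departments.id; compute SUM(m.salary) per group.
  7: ids {7, 27} → SUM(m.salary)=159
  10: ids {19} → SUM(m.salary)=87
  11: ids {1, 8, 14, 24, 37} → SUM(m.salary)=424
  13: ids {23} → SUM(m.salary)=67
  15: ids {16, 22, 30, 40} → SUM(m.salary)=309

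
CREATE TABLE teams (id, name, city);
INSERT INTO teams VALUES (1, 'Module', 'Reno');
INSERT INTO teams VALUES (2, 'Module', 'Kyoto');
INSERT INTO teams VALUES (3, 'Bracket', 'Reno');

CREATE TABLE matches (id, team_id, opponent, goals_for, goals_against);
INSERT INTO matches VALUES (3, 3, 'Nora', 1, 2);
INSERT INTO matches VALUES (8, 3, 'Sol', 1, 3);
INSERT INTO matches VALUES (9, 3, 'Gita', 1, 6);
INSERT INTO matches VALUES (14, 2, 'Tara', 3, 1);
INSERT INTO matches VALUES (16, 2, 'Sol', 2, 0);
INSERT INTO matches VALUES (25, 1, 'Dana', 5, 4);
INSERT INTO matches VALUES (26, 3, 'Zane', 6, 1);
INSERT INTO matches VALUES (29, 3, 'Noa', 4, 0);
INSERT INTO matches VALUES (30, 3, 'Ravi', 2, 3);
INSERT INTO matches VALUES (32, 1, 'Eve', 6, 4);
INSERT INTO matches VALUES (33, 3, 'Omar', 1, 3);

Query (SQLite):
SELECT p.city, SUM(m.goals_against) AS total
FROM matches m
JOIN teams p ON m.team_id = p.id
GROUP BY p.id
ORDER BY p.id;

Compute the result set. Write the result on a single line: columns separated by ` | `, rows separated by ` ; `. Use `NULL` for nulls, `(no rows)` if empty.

Reno | 8 ; Kyoto | 1 ; Reno | 18

Join each matches row to its teams via team_id.
Group joined rows by teams.id; compute SUM(m.goals_against) per group.
  1: ids {25, 32} → SUM(m.goals_against)=8
  2: ids {14, 16} → SUM(m.goals_against)=1
  3: ids {3, 8, 9, 26, 29, 30, 33} → SUM(m.goals_against)=18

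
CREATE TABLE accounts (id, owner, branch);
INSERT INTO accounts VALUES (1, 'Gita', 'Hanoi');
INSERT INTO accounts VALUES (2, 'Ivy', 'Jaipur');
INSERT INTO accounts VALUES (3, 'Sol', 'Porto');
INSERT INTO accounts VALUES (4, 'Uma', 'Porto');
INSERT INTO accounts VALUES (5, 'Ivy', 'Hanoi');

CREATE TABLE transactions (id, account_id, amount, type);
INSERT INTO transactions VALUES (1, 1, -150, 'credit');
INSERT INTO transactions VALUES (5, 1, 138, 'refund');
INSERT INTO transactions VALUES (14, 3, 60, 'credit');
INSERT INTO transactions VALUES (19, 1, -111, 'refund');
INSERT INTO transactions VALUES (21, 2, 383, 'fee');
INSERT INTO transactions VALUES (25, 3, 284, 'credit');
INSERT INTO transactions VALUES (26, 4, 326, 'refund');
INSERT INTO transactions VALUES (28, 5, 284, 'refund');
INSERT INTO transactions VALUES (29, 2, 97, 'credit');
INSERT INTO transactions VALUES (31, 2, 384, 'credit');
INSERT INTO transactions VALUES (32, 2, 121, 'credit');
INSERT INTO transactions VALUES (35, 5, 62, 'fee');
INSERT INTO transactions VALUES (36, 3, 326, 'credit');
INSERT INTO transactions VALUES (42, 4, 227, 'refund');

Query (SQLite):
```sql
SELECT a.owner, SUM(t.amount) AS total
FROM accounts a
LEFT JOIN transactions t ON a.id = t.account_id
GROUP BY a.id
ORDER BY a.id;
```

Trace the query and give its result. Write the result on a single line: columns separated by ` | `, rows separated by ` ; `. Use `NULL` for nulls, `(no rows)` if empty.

Gita | -123 ; Ivy | 985 ; Sol | 670 ; Uma | 553 ; Ivy | 346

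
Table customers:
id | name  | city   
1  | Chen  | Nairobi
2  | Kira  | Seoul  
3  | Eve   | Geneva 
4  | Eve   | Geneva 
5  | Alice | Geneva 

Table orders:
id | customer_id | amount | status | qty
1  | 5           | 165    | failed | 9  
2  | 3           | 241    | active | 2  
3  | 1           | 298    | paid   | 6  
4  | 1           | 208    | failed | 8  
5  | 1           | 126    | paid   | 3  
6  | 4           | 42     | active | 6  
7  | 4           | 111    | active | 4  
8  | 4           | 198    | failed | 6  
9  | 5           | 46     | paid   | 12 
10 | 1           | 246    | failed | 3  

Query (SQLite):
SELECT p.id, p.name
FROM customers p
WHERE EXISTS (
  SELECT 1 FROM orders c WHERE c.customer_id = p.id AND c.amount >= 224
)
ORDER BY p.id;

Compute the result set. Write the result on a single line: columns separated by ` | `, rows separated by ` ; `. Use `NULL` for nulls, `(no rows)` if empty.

For each customers row, check whether any orders with matching customer_id has amount >= 224.
Keep rows where that is true.

1 | Chen ; 3 | Eve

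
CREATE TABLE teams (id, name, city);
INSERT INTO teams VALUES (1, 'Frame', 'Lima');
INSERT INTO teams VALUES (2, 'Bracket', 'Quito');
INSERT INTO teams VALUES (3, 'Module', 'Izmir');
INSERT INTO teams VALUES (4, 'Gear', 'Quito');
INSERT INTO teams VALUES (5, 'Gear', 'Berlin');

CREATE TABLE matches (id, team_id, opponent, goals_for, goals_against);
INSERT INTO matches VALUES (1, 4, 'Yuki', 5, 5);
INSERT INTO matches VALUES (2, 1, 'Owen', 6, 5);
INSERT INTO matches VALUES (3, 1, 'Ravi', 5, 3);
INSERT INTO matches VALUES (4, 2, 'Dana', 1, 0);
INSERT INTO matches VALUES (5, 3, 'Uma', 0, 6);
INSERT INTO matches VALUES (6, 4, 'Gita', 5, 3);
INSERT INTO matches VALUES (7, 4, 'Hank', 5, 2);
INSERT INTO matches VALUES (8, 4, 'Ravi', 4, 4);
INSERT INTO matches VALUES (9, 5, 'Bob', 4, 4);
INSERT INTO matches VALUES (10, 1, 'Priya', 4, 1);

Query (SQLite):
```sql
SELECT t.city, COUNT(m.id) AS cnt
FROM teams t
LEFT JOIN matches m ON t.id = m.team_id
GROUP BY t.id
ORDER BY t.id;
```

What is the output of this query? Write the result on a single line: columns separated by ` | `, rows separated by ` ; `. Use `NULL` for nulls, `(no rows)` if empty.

Lima | 3 ; Quito | 1 ; Izmir | 1 ; Quito | 4 ; Berlin | 1

LEFT JOIN keeps every teams row; unmatched ones get NULL for matches columns.
Group by teams.id and compute COUNT(m.id). COUNT(col) of an all-NULL group is 0.
  1: ids {2, 3, 10} → COUNT(m.id)=3
  2: ids {4} → COUNT(m.id)=1
  3: ids {5} → COUNT(m.id)=1
  4: ids {1, 6, 7, 8} → COUNT(m.id)=4
  5: ids {9} → COUNT(m.id)=1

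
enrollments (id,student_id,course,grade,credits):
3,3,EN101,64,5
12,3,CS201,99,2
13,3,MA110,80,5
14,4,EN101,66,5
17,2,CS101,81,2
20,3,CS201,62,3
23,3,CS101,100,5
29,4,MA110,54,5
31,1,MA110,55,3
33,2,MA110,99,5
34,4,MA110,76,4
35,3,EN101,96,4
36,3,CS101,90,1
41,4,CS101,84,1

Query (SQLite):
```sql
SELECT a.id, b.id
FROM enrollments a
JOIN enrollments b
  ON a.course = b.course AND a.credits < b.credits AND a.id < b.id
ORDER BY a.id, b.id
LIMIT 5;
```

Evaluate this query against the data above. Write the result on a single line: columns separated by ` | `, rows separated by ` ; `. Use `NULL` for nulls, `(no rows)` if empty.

Pairs (a,b) with same course, a.credits < b.credits, a.id < b.id.
course groups: CS101:{17,23,36,41} CS201:{12,20} EN101:{3,14,35} MA110:{13,29,31,33,34}
Ordered by (a.id, b.id); first 5.

12 | 20 ; 17 | 23 ; 31 | 33 ; 31 | 34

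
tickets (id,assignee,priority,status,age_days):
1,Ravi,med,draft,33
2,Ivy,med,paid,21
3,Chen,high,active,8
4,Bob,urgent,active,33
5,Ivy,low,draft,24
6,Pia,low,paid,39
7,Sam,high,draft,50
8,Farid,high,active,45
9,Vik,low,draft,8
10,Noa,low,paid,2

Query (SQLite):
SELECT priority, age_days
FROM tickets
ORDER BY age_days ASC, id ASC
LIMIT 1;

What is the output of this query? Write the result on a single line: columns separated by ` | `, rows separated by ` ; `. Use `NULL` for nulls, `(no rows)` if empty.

Sort by age_days asc, tiebreak id asc: (2, id=10), (8, id=3), (8, id=9), (21, id=2) …. Take first 1.

low | 2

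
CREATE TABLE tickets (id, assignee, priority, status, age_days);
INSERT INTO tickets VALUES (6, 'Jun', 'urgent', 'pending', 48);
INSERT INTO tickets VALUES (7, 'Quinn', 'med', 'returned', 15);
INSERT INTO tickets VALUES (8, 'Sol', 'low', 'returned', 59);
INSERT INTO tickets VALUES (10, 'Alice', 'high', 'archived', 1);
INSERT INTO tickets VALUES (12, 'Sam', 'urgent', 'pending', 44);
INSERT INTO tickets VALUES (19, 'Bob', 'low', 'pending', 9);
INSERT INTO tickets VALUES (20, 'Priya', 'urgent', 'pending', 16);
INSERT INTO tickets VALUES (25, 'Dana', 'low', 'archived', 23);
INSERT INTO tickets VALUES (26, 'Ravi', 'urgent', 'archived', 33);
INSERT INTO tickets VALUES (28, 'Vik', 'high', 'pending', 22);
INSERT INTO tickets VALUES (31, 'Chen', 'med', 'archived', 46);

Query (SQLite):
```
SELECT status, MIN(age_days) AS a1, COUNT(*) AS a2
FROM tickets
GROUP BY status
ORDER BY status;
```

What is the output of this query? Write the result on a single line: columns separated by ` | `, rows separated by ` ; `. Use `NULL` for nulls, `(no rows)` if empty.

Group tickets by status.
Per group compute: MIN(age_days), COUNT(*).
  archived: ids {10, 25, 26, 31} → MIN(age_days)=1, COUNT(*)=4
  pending: ids {6, 12, 19, 20, 28} → MIN(age_days)=9, COUNT(*)=5
  returned: ids {7, 8} → MIN(age_days)=15, COUNT(*)=2

archived | 1 | 4 ; pending | 9 | 5 ; returned | 15 | 2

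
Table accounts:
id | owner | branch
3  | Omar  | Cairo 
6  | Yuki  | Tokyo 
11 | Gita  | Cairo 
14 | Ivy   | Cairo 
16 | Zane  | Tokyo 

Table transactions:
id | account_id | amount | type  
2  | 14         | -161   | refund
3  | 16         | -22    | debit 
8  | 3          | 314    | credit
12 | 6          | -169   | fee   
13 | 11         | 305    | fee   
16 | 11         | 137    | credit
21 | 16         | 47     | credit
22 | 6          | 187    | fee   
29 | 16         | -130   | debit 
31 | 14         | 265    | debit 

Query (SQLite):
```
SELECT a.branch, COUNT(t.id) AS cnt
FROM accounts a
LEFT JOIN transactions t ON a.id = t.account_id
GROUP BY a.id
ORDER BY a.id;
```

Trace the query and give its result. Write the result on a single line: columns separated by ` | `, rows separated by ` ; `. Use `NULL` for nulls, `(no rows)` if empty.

LEFT JOIN keeps every accounts row; unmatched ones get NULL for transactions columns.
Group by accounts.id and compute COUNT(t.id). COUNT(col) of an all-NULL group is 0.
  3: ids {8} → COUNT(t.id)=1
  6: ids {12, 22} → COUNT(t.id)=2
  11: ids {13, 16} → COUNT(t.id)=2
  14: ids {2, 31} → COUNT(t.id)=2
  16: ids {3, 21, 29} → COUNT(t.id)=3

Cairo | 1 ; Tokyo | 2 ; Cairo | 2 ; Cairo | 2 ; Tokyo | 3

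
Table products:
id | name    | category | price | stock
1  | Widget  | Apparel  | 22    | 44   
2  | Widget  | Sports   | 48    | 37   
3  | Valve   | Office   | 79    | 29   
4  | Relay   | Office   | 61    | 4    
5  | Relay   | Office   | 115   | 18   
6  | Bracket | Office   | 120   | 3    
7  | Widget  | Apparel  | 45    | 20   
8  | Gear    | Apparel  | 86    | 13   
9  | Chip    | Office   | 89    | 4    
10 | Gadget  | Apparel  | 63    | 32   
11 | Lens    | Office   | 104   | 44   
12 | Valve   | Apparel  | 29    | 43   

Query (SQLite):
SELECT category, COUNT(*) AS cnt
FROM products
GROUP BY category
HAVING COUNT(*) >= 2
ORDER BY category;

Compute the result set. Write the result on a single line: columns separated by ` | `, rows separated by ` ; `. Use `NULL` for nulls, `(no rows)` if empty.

Apparel | 5 ; Office | 6

Partition products by category; compute COUNT(*) within each group.
HAVING: keep groups with count ≥ 2.
  Apparel: ids {1, 7, 8, 10, 12} → COUNT(*)=5
  Office: ids {3, 4, 5, 6, 9, 11} → COUNT(*)=6
  Sports: ids {2} → COUNT(*)=1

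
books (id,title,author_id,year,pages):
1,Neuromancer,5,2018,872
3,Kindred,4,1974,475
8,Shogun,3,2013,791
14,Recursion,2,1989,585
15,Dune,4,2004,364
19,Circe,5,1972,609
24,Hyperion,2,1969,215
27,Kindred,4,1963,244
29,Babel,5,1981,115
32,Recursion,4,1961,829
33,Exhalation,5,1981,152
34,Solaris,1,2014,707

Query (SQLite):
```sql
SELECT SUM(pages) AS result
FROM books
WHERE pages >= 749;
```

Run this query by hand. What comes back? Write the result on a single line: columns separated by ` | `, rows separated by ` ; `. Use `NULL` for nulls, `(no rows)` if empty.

Rows where pages >= 749 → pages values: [872, 791, 829].
SUM of non-NULL values = 2492.

2492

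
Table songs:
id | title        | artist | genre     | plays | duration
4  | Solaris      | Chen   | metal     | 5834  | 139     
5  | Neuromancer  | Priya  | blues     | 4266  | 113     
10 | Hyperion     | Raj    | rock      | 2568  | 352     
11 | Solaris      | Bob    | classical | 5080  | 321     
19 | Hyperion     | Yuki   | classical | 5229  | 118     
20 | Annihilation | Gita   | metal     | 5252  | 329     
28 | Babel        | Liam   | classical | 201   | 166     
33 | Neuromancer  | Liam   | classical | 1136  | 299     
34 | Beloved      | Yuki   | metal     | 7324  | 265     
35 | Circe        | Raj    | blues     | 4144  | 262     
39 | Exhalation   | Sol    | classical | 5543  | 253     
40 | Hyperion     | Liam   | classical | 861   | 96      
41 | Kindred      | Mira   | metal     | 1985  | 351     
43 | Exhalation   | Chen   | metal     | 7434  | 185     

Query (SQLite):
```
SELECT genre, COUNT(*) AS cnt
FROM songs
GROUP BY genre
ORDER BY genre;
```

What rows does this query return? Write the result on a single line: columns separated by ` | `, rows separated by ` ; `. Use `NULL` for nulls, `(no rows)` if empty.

Partition songs by genre; compute COUNT(*) within each group.
  blues: ids {5, 35} → COUNT(*)=2
  classical: ids {11, 19, 28, 33, 39, 40} → COUNT(*)=6
  metal: ids {4, 20, 34, 41, 43} → COUNT(*)=5
  rock: ids {10} → COUNT(*)=1

blues | 2 ; classical | 6 ; metal | 5 ; rock | 1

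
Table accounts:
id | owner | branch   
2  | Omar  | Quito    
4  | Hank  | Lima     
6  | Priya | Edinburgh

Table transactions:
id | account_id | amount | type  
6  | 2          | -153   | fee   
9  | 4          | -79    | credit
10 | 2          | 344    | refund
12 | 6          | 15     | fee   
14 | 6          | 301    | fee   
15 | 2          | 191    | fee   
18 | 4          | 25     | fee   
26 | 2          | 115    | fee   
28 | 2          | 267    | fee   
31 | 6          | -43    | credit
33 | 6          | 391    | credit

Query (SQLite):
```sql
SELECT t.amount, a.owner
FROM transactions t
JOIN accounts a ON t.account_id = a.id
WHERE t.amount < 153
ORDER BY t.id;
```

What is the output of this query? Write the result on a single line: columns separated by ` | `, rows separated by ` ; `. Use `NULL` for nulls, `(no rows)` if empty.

Each transactions row matches the accounts row where account_id = accounts.id.
Then keep rows with t.amount < 153.

-153 | Omar ; -79 | Hank ; 15 | Priya ; 25 | Hank ; 115 | Omar ; -43 | Priya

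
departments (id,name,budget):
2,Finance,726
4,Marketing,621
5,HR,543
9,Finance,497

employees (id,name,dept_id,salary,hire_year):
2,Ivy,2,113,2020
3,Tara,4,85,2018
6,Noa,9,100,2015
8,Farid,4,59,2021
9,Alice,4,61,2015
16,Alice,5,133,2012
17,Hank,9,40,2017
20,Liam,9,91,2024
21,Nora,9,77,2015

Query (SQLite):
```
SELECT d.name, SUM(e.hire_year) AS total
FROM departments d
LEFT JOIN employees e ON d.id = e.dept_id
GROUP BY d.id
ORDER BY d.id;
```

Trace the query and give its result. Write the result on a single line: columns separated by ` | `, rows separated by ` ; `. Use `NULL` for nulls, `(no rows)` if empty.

Finance | 2020 ; Marketing | 6054 ; HR | 2012 ; Finance | 8071

LEFT JOIN keeps every departments row; unmatched ones get NULL for employees columns.
Group by departments.id and compute SUM(e.hire_year). SUM over an all-NULL group is NULL.
  2: ids {2} → SUM(e.hire_year)=2020
  4: ids {3, 8, 9} → SUM(e.hire_year)=6054
  5: ids {16} → SUM(e.hire_year)=2012
  9: ids {6, 17, 20, 21} → SUM(e.hire_year)=8071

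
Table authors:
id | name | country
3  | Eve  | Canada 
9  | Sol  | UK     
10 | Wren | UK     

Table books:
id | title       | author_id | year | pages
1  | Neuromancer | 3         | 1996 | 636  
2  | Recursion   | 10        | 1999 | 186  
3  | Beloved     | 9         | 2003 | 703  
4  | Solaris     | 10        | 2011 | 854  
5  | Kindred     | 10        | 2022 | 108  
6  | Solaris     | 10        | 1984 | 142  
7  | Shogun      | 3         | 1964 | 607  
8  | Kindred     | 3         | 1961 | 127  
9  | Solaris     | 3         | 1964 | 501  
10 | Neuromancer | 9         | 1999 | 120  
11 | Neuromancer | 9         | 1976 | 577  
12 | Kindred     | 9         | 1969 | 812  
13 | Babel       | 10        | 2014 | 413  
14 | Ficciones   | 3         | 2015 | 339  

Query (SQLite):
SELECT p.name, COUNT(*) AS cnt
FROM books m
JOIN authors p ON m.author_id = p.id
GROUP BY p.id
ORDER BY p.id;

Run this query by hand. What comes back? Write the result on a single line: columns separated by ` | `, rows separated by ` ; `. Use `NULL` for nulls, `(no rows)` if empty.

Eve | 5 ; Sol | 4 ; Wren | 5

Join each books row to its authors via author_id.
Group joined rows by authors.id; compute COUNT(*) per group.
  3: ids {1, 7, 8, 9, 14} → COUNT(*)=5
  9: ids {3, 10, 11, 12} → COUNT(*)=4
  10: ids {2, 4, 5, 6, 13} → COUNT(*)=5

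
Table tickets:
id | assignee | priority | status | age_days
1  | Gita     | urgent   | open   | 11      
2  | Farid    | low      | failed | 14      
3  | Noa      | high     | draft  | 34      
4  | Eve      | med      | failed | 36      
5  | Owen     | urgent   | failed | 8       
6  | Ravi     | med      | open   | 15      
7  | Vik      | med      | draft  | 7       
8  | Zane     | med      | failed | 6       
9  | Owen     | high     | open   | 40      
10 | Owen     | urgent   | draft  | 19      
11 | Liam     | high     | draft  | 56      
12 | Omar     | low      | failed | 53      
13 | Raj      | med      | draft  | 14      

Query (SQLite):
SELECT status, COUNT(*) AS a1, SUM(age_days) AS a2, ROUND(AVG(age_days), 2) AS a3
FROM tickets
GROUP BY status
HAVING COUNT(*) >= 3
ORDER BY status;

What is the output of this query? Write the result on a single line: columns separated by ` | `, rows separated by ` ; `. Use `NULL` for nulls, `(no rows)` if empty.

Group tickets by status.
Per group compute: COUNT(*), SUM(age_days), ROUND(AVG(age_days), 2).
HAVING: drop groups with fewer than 3 rows.
  draft: ids {3, 7, 10, 11, 13} → COUNT(*)=5, SUM(age_days)=130, ROUND(AVG(age_days), 2)=26
  failed: ids {2, 4, 5, 8, 12} → COUNT(*)=5, SUM(age_days)=117, ROUND(AVG(age_days), 2)=23.4
  open: ids {1, 6, 9} → COUNT(*)=3, SUM(age_days)=66, ROUND(AVG(age_days), 2)=22

draft | 5 | 130 | 26 ; failed | 5 | 117 | 23.4 ; open | 3 | 66 | 22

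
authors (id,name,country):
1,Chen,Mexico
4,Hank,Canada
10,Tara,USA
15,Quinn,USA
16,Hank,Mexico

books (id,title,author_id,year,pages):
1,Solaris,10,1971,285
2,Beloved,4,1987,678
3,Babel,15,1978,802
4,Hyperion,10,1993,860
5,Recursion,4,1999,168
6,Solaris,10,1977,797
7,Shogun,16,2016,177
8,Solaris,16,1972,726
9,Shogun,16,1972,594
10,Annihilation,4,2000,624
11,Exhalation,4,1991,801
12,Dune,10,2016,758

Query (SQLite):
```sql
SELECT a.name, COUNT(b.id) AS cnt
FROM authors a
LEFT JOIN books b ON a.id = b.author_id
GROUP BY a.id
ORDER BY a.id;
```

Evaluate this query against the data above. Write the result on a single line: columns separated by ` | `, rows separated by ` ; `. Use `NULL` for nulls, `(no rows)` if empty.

Chen | 0 ; Hank | 4 ; Tara | 4 ; Quinn | 1 ; Hank | 3

LEFT JOIN keeps every authors row; unmatched ones get NULL for books columns.
Group by authors.id and compute COUNT(b.id). COUNT(col) of an all-NULL group is 0.
  1: ids {—} → COUNT(b.id)=0
  4: ids {2, 5, 10, 11} → COUNT(b.id)=4
  10: ids {1, 4, 6, 12} → COUNT(b.id)=4
  15: ids {3} → COUNT(b.id)=1
  16: ids {7, 8, 9} → COUNT(b.id)=3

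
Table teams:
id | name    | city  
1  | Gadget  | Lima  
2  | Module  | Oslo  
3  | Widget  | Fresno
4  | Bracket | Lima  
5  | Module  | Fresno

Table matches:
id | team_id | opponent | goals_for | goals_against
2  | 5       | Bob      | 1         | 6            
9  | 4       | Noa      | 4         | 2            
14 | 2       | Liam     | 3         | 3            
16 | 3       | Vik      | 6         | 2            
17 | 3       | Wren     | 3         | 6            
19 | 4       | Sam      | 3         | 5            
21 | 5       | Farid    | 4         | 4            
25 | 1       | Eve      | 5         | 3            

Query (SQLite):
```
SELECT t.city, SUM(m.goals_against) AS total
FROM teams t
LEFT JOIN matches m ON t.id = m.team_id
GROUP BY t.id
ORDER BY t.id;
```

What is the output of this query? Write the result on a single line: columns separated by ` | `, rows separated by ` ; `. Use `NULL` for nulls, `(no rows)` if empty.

LEFT JOIN keeps every teams row; unmatched ones get NULL for matches columns.
Group by teams.id and compute SUM(m.goals_against). SUM over an all-NULL group is NULL.
  1: ids {25} → SUM(m.goals_against)=3
  2: ids {14} → SUM(m.goals_against)=3
  3: ids {16, 17} → SUM(m.goals_against)=8
  4: ids {9, 19} → SUM(m.goals_against)=7
  5: ids {2, 21} → SUM(m.goals_against)=10

Lima | 3 ; Oslo | 3 ; Fresno | 8 ; Lima | 7 ; Fresno | 10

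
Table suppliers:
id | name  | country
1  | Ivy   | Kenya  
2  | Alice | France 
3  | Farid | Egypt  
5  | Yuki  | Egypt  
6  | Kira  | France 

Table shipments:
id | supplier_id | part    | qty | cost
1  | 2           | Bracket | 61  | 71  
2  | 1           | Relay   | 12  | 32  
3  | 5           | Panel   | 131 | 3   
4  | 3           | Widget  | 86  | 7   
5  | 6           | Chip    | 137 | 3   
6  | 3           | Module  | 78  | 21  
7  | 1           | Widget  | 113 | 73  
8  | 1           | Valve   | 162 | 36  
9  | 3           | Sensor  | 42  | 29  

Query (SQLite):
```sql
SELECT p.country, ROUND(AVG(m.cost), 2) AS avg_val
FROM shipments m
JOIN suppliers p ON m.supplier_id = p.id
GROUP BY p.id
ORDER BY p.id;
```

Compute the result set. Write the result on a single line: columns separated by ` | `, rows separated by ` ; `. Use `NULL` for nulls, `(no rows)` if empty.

Join each shipments row to its suppliers via supplier_id.
Group joined rows by suppliers.id; compute ROUND(AVG(m.cost), 2) per group.
  1: ids {2, 7, 8} → ROUND(AVG(m.cost), 2)=47
  2: ids {1} → ROUND(AVG(m.cost), 2)=71
  3: ids {4, 6, 9} → ROUND(AVG(m.cost), 2)=19
  5: ids {3} → ROUND(AVG(m.cost), 2)=3
  6: ids {5} → ROUND(AVG(m.cost), 2)=3

Kenya | 47 ; France | 71 ; Egypt | 19 ; Egypt | 3 ; France | 3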